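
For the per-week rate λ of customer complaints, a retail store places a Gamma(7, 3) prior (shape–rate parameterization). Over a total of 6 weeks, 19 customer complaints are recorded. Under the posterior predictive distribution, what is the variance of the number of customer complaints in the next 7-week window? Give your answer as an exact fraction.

Total count 19 over total exposure 6 weeks.
Conjugate update: add total count to the shape and total exposure to the rate, giving Gamma(26, 9).
The posterior predictive for a window of length T is Negative Binomial with variance T·α'·(β'+T)/β'² = 7·26·16/81 = 2912/81.

2912/81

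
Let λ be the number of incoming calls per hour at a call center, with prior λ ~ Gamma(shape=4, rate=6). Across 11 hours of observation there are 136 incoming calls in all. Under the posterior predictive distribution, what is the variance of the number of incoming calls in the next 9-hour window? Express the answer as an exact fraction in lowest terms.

Total count 136 over total exposure 11 hours.
Posterior: α' = 4 + 136 = 140, β' = 6 + 11 = 17.
The posterior predictive for a window of length T is Negative Binomial with variance T·α'·(β'+T)/β'² = 9·140·26/289 = 32760/289.

32760/289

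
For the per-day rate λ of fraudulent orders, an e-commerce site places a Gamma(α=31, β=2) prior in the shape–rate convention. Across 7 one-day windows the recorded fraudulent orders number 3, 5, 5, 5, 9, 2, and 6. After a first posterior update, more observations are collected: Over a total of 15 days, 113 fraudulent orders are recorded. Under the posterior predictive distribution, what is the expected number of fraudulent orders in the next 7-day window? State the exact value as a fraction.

Total count: 3 + 5 + 5 + 5 + 9 + 2 + 6 = 35.
Total exposure: 7 days.
After the first batch: Gamma(31 + 35, 2 + 7) = Gamma(66, 9).
Total count 113 over total exposure 15 days.
After the second batch: Gamma(66 + 113, 9 + 15) = Gamma(179, 24).
Predictive mean over a 7-day window = T·E[λ|data] = 7·179/24 = 1253/24.

1253/24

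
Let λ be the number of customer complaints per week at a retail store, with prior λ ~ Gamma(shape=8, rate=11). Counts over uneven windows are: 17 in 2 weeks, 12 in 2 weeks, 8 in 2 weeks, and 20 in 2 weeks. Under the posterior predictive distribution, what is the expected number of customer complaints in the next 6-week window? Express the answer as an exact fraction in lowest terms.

390/19

Total count: 17 + 12 + 8 + 20 = 57.
Total exposure: 2 + 2 + 2 + 2 = 8 weeks.
Posterior: α' = 8 + 57 = 65, β' = 11 + 8 = 19.
Predictive mean over a 6-week window = T·E[λ|data] = 6·65/19 = 390/19.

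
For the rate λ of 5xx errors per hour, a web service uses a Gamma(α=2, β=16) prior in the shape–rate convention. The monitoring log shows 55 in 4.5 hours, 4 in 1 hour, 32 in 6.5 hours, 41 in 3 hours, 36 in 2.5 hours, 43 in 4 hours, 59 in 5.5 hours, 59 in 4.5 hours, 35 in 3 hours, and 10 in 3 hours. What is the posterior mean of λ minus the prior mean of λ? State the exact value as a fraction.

Total count: 55 + 4 + 32 + 41 + 36 + 43 + 59 + 59 + 35 + 10 = 374.
Total exposure: 4.5 + 1 + 6.5 + 3 + 2.5 + 4 + 5.5 + 4.5 + 3 + 3 = 37.5 hours.
Conjugate update: add total count to the shape and total exposure to the rate, giving Gamma(376, 107/2).
Posterior mean = 376/(107/2) = 752/107; prior mean = 2/16 = 1/8. Difference = 752/107 − 1/8 = 5909/856.

5909/856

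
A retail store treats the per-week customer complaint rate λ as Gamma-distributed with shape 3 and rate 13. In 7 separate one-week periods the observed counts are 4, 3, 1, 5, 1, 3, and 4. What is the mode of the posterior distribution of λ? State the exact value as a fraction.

Total count: 4 + 3 + 1 + 5 + 1 + 3 + 4 = 21.
Total exposure: 7 weeks.
By Gamma–Poisson conjugacy, the posterior is Gamma(α + Σx, β + Σt) = Gamma(3 + 21, 13 + 7) = Gamma(24, 20).
Posterior mode = (α'−1)/β' = 23/20.

23/20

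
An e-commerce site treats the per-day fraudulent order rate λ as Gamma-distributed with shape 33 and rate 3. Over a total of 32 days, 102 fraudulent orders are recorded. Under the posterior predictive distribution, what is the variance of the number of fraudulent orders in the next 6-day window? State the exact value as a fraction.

6642/245

Total count 102 over total exposure 32 days.
By Gamma–Poisson conjugacy, the posterior is Gamma(α + Σx, β + Σt) = Gamma(33 + 102, 3 + 32) = Gamma(135, 35).
The posterior predictive for a window of length T is Negative Binomial with variance T·α'·(β'+T)/β'² = 6·135·41/1225 = 6642/245.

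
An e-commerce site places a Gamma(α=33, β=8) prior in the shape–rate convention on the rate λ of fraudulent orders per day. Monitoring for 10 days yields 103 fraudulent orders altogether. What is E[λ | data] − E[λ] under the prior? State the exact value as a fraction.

Total count 103 over total exposure 10 days.
Conjugate update: add total count to the shape and total exposure to the rate, giving Gamma(136, 18).
Posterior mean = 136/18 = 68/9; prior mean = 33/8 = 33/8. Difference = 68/9 − 33/8 = 247/72.

247/72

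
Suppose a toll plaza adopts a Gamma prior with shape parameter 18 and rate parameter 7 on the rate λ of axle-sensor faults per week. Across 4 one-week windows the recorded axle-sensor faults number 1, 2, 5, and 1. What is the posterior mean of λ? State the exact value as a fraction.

Total count: 1 + 2 + 5 + 1 = 9.
Total exposure: 4 weeks.
Gamma(α, β) with Poisson data over total exposure Σt gives posterior Gamma(α+Σx, β+Σt) = Gamma(27, 11).
Posterior mean = α'/β' = 27/11.

27/11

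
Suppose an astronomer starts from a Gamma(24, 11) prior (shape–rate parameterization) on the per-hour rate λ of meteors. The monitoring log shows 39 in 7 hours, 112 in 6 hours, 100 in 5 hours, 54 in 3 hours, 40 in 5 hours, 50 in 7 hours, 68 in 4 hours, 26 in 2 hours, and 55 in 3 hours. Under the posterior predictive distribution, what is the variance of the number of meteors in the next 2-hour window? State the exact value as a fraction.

62480/2809

Total count: 39 + 112 + 100 + 54 + 40 + 50 + 68 + 26 + 55 = 544.
Total exposure: 7 + 6 + 5 + 3 + 5 + 7 + 4 + 2 + 3 = 42 hours.
The Gamma prior is conjugate for the Poisson rate, so λ | data ~ Gamma(24+544, 11+42) = Gamma(568, 53).
The posterior predictive for a window of length T is Negative Binomial with variance T·α'·(β'+T)/β'² = 2·568·55/2809 = 62480/2809.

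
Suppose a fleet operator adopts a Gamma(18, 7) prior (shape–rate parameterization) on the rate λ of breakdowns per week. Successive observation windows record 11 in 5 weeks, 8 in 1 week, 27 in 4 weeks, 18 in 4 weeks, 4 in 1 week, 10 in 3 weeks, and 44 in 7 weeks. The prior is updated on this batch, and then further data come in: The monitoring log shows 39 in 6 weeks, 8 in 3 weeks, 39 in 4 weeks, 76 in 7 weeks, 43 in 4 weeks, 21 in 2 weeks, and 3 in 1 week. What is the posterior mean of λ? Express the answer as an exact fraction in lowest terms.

369/59

Total count: 11 + 8 + 27 + 18 + 4 + 10 + 44 = 122.
Total exposure: 5 + 1 + 4 + 4 + 1 + 3 + 7 = 25 weeks.
After the first batch: Gamma(18 + 122, 7 + 25) = Gamma(140, 32).
Total count: 39 + 8 + 39 + 76 + 43 + 21 + 3 = 229.
Total exposure: 6 + 3 + 4 + 7 + 4 + 2 + 1 = 27 weeks.
After the second batch: Gamma(140 + 229, 32 + 27) = Gamma(369, 59).
Posterior mean = α'/β' = 369/59.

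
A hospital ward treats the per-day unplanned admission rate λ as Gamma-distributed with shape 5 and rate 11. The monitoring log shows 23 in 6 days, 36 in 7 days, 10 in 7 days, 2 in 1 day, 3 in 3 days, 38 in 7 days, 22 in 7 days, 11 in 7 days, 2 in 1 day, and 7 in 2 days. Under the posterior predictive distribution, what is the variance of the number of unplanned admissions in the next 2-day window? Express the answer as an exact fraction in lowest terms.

Total count: 23 + 36 + 10 + 2 + 3 + 38 + 22 + 11 + 2 + 7 = 154.
Total exposure: 6 + 7 + 7 + 1 + 3 + 7 + 7 + 7 + 1 + 2 = 48 days.
By Gamma–Poisson conjugacy, the posterior is Gamma(α + Σx, β + Σt) = Gamma(5 + 154, 11 + 48) = Gamma(159, 59).
The posterior predictive for a window of length T is Negative Binomial with variance T·α'·(β'+T)/β'² = 2·159·61/3481 = 19398/3481.

19398/3481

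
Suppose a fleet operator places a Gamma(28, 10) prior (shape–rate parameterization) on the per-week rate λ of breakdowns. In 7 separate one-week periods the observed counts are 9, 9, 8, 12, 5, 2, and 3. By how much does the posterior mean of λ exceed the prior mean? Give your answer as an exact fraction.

142/85

Total count: 9 + 9 + 8 + 12 + 5 + 2 + 3 = 48.
Total exposure: 7 weeks.
The Gamma prior is conjugate for the Poisson rate, so λ | data ~ Gamma(28+48, 10+7) = Gamma(76, 17).
Posterior mean = 76/17 = 76/17; prior mean = 28/10 = 14/5. Difference = 76/17 − 14/5 = 142/85.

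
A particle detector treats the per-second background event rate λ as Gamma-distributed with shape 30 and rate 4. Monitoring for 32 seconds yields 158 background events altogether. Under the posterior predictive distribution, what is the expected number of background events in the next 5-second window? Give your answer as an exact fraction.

Total count 158 over total exposure 32 seconds.
Posterior: α' = 30 + 158 = 188, β' = 4 + 32 = 36.
Predictive mean over a 5-second window = T·E[λ|data] = 5·188/36 = 235/9.

235/9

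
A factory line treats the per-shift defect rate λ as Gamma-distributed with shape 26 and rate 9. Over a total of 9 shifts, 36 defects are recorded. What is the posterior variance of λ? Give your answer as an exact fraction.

Total count 36 over total exposure 9 shifts.
By Gamma–Poisson conjugacy, the posterior is Gamma(α + Σx, β + Σt) = Gamma(26 + 36, 9 + 9) = Gamma(62, 18).
Posterior variance = α'/β'² = 62/324 = 31/162.

31/162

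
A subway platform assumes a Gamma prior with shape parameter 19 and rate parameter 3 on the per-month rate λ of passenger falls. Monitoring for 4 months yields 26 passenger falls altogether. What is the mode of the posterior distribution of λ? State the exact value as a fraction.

44/7

Total count 26 over total exposure 4 months.
Gamma(α, β) with Poisson data over total exposure Σt gives posterior Gamma(α+Σx, β+Σt) = Gamma(45, 7).
Posterior mode = (α'−1)/β' = 44/7.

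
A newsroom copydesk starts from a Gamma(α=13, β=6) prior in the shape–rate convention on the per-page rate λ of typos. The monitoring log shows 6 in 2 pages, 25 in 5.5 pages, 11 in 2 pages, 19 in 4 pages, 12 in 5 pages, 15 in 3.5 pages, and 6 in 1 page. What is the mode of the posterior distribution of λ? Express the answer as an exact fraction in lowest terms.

Total count: 6 + 25 + 11 + 19 + 12 + 15 + 6 = 94.
Total exposure: 2 + 5.5 + 2 + 4 + 5 + 3.5 + 1 = 23 pages.
Gamma(α, β) with Poisson data over total exposure Σt gives posterior Gamma(α+Σx, β+Σt) = Gamma(107, 29).
Posterior mode = (α'−1)/β' = 106/29.

106/29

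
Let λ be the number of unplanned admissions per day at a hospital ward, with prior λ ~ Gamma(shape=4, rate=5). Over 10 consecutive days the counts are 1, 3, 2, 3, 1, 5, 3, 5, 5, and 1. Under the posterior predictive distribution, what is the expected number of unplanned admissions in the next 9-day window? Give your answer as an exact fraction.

Total count: 1 + 3 + 2 + 3 + 1 + 5 + 3 + 5 + 5 + 1 = 29.
Total exposure: 10 days.
Posterior: α' = 4 + 29 = 33, β' = 5 + 10 = 15.
Predictive mean over a 9-day window = T·E[λ|data] = 9·33/15 = 99/5.

99/5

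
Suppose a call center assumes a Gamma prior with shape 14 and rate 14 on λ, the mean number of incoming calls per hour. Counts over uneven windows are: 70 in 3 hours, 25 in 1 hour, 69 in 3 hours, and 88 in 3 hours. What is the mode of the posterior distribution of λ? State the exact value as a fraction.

Total count: 70 + 25 + 69 + 88 = 252.
Total exposure: 3 + 1 + 3 + 3 = 10 hours.
The Gamma prior is conjugate for the Poisson rate, so λ | data ~ Gamma(14+252, 14+10) = Gamma(266, 24).
Posterior mode = (α'−1)/β' = 265/24.

265/24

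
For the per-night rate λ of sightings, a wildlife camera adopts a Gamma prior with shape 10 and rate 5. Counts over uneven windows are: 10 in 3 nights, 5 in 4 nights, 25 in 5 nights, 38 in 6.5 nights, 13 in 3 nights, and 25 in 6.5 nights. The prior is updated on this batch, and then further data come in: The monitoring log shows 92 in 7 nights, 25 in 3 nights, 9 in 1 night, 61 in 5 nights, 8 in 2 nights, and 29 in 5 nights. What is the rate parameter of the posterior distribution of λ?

Total count: 10 + 5 + 25 + 38 + 13 + 25 = 116.
Total exposure: 3 + 4 + 5 + 6.5 + 3 + 6.5 = 28 nights.
After the first batch: Gamma(10 + 116, 5 + 28) = Gamma(126, 33).
Total count: 92 + 25 + 9 + 61 + 8 + 29 = 224.
Total exposure: 7 + 3 + 1 + 5 + 2 + 5 = 23 nights.
After the second batch: Gamma(126 + 224, 33 + 23) = Gamma(350, 56).

56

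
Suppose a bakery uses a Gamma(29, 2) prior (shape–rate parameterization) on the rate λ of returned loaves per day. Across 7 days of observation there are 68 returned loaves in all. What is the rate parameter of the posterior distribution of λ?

Total count 68 over total exposure 7 days.
Posterior: α' = 29 + 68 = 97, β' = 2 + 7 = 9.

9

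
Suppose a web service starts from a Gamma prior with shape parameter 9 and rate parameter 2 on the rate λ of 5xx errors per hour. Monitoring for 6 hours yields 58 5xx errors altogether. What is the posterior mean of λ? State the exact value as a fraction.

Total count 58 over total exposure 6 hours.
Posterior: α' = 9 + 58 = 67, β' = 2 + 6 = 8.
Posterior mean = α'/β' = 67/8.

67/8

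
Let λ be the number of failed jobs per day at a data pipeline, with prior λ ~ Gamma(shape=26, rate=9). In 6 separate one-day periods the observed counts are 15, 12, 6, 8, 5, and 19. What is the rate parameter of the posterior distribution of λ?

Total count: 15 + 12 + 6 + 8 + 5 + 19 = 65.
Total exposure: 6 days.
The Gamma prior is conjugate for the Poisson rate, so λ | data ~ Gamma(26+65, 9+6) = Gamma(91, 15).

15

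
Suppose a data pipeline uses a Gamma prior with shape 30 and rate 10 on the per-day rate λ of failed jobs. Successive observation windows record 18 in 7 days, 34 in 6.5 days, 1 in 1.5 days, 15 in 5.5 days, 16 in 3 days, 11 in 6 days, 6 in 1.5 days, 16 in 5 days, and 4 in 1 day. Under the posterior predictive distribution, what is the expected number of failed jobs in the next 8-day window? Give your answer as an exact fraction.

Total count: 18 + 34 + 1 + 15 + 16 + 11 + 6 + 16 + 4 = 121.
Total exposure: 7 + 6.5 + 1.5 + 5.5 + 3 + 6 + 1.5 + 5 + 1 = 37 days.
The Gamma prior is conjugate for the Poisson rate, so λ | data ~ Gamma(30+121, 10+37) = Gamma(151, 47).
Predictive mean over an 8-day window = T·E[λ|data] = 8·151/47 = 1208/47.

1208/47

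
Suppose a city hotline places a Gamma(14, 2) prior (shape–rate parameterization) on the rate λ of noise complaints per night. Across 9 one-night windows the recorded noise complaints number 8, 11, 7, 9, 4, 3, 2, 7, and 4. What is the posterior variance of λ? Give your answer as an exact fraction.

69/121

Total count: 8 + 11 + 7 + 9 + 4 + 3 + 2 + 7 + 4 = 55.
Total exposure: 9 nights.
Conjugate update: add total count to the shape and total exposure to the rate, giving Gamma(69, 11).
Posterior variance = α'/β'² = 69/121.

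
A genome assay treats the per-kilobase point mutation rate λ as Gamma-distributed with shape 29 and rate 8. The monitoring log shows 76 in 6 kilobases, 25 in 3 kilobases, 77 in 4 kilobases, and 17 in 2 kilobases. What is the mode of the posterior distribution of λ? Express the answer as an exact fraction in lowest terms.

223/23

Total count: 76 + 25 + 77 + 17 = 195.
Total exposure: 6 + 3 + 4 + 2 = 15 kilobases.
By Gamma–Poisson conjugacy, the posterior is Gamma(α + Σx, β + Σt) = Gamma(29 + 195, 8 + 15) = Gamma(224, 23).
Posterior mode = (α'−1)/β' = 223/23.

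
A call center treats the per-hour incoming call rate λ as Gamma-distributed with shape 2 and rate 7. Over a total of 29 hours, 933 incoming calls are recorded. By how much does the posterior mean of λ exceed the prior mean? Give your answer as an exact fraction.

6473/252

Total count 933 over total exposure 29 hours.
Conjugate update: add total count to the shape and total exposure to the rate, giving Gamma(935, 36).
Posterior mean = 935/36 = 935/36; prior mean = 2/7 = 2/7. Difference = 935/36 − 2/7 = 6473/252.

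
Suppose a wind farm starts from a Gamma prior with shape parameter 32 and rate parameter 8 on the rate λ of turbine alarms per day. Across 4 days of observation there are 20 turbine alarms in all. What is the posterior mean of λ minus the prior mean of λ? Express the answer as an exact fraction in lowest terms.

Total count 20 over total exposure 4 days.
Gamma(α, β) with Poisson data over total exposure Σt gives posterior Gamma(α+Σx, β+Σt) = Gamma(52, 12).
Posterior mean = 52/12 = 13/3; prior mean = 32/8 = 4. Difference = 13/3 − 4 = 1/3.

1/3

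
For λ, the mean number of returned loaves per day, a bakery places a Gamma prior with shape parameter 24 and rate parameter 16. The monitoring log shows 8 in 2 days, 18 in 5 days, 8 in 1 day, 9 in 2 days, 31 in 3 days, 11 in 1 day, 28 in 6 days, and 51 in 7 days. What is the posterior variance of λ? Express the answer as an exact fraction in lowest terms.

188/1849

Total count: 8 + 18 + 8 + 9 + 31 + 11 + 28 + 51 = 164.
Total exposure: 2 + 5 + 1 + 2 + 3 + 1 + 6 + 7 = 27 days.
Gamma(α, β) with Poisson data over total exposure Σt gives posterior Gamma(α+Σx, β+Σt) = Gamma(188, 43).
Posterior variance = α'/β'² = 188/1849.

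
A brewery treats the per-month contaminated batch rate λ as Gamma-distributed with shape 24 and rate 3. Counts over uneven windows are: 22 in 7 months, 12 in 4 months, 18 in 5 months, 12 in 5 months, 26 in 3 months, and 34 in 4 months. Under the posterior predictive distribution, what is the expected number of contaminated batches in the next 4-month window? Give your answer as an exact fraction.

Total count: 22 + 12 + 18 + 12 + 26 + 34 = 124.
Total exposure: 7 + 4 + 5 + 5 + 3 + 4 = 28 months.
The Gamma prior is conjugate for the Poisson rate, so λ | data ~ Gamma(24+124, 3+28) = Gamma(148, 31).
Predictive mean over a 4-month window = T·E[λ|data] = 4·148/31 = 592/31.

592/31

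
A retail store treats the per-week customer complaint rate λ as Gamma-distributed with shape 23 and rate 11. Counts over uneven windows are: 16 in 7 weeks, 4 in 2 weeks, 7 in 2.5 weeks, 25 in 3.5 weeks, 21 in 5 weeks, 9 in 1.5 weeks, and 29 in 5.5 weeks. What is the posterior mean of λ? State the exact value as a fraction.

67/19

Total count: 16 + 4 + 7 + 25 + 21 + 9 + 29 = 111.
Total exposure: 7 + 2 + 2.5 + 3.5 + 5 + 1.5 + 5.5 = 27 weeks.
By Gamma–Poisson conjugacy, the posterior is Gamma(α + Σx, β + Σt) = Gamma(23 + 111, 11 + 27) = Gamma(134, 38).
Posterior mean = α'/β' = 134/38 = 67/19.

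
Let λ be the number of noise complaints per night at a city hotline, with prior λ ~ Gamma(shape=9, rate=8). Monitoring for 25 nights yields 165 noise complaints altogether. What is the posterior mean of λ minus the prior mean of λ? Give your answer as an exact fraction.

Total count 165 over total exposure 25 nights.
Posterior: α' = 9 + 165 = 174, β' = 8 + 25 = 33.
Posterior mean = 174/33 = 58/11; prior mean = 9/8 = 9/8. Difference = 58/11 − 9/8 = 365/88.

365/88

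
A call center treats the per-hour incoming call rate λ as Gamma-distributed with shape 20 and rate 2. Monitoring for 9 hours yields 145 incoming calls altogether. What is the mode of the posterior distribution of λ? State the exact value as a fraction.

164/11

Total count 145 over total exposure 9 hours.
Conjugate update: add total count to the shape and total exposure to the rate, giving Gamma(165, 11).
Posterior mode = (α'−1)/β' = 164/11.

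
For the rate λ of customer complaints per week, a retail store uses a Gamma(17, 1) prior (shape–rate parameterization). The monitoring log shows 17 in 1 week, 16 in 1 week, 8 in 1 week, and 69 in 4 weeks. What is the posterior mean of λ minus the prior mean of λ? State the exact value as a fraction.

Total count: 17 + 16 + 8 + 69 = 110.
Total exposure: 1 + 1 + 1 + 4 = 7 weeks.
The Gamma prior is conjugate for the Poisson rate, so λ | data ~ Gamma(17+110, 1+7) = Gamma(127, 8).
Posterior mean = 127/8 = 127/8; prior mean = 17/1 = 17. Difference = 127/8 − 17 = -9/8.

-9/8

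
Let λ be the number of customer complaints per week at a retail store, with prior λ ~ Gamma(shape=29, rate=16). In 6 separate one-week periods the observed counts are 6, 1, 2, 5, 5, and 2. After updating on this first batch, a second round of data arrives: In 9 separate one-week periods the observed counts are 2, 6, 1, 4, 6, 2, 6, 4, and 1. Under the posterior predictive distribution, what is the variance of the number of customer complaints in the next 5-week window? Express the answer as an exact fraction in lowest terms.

14760/961

Total count: 6 + 1 + 2 + 5 + 5 + 2 = 21.
Total exposure: 6 weeks.
After the first batch: Gamma(29 + 21, 16 + 6) = Gamma(50, 22).
Total count: 2 + 6 + 1 + 4 + 6 + 2 + 6 + 4 + 1 = 32.
Total exposure: 9 weeks.
After the second batch: Gamma(50 + 32, 22 + 9) = Gamma(82, 31).
The posterior predictive for a window of length T is Negative Binomial with variance T·α'·(β'+T)/β'² = 5·82·36/961 = 14760/961.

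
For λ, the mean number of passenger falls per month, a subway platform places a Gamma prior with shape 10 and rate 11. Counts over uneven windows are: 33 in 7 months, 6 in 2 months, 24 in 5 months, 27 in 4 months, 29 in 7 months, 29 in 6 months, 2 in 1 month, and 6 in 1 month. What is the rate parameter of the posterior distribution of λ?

44

Total count: 33 + 6 + 24 + 27 + 29 + 29 + 2 + 6 = 156.
Total exposure: 7 + 2 + 5 + 4 + 7 + 6 + 1 + 1 = 33 months.
Posterior: α' = 10 + 156 = 166, β' = 11 + 33 = 44.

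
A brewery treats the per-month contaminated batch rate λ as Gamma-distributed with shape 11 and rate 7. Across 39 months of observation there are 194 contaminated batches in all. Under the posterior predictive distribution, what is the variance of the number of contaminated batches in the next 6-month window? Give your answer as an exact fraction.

15990/529

Total count 194 over total exposure 39 months.
The Gamma prior is conjugate for the Poisson rate, so λ | data ~ Gamma(11+194, 7+39) = Gamma(205, 46).
The posterior predictive for a window of length T is Negative Binomial with variance T·α'·(β'+T)/β'² = 6·205·52/2116 = 15990/529.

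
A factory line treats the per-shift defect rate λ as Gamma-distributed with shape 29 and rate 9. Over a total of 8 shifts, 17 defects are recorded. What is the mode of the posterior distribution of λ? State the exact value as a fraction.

45/17

Total count 17 over total exposure 8 shifts.
The Gamma prior is conjugate for the Poisson rate, so λ | data ~ Gamma(29+17, 9+8) = Gamma(46, 17).
Posterior mode = (α'−1)/β' = 45/17.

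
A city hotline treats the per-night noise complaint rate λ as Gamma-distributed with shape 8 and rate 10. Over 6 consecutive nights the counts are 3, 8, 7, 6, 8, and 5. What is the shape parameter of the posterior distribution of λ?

45

Total count: 3 + 8 + 7 + 6 + 8 + 5 = 37.
Total exposure: 6 nights.
The Gamma prior is conjugate for the Poisson rate, so λ | data ~ Gamma(8+37, 10+6) = Gamma(45, 16).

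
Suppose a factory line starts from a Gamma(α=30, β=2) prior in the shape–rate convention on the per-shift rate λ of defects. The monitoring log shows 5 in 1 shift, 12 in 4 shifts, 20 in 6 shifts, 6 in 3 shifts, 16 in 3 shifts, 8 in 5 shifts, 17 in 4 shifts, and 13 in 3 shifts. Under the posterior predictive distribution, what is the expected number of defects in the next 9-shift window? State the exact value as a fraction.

Total count: 5 + 12 + 20 + 6 + 16 + 8 + 17 + 13 = 97.
Total exposure: 1 + 4 + 6 + 3 + 3 + 5 + 4 + 3 = 29 shifts.
Posterior: α' = 30 + 97 = 127, β' = 2 + 29 = 31.
Predictive mean over a 9-shift window = T·E[λ|data] = 9·127/31 = 1143/31.

1143/31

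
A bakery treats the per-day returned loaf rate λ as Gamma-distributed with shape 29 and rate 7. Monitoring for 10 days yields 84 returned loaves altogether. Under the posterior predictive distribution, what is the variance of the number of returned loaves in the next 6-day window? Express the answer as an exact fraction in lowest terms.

Total count 84 over total exposure 10 days.
Conjugate update: add total count to the shape and total exposure to the rate, giving Gamma(113, 17).
The posterior predictive for a window of length T is Negative Binomial with variance T·α'·(β'+T)/β'² = 6·113·23/289 = 15594/289.

15594/289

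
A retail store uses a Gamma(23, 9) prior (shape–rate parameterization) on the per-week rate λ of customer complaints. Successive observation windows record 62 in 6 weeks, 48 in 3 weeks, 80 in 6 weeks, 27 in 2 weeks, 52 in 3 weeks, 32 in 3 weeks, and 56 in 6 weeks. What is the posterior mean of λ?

10

Total count: 62 + 48 + 80 + 27 + 52 + 32 + 56 = 357.
Total exposure: 6 + 3 + 6 + 2 + 3 + 3 + 6 = 29 weeks.
Posterior: α' = 23 + 357 = 380, β' = 9 + 29 = 38.
Posterior mean = α'/β' = 380/38 = 10.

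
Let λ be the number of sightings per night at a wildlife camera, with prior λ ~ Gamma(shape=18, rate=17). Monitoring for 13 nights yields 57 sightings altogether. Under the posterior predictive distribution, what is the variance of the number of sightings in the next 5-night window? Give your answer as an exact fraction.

175/12

Total count 57 over total exposure 13 nights.
Gamma(α, β) with Poisson data over total exposure Σt gives posterior Gamma(α+Σx, β+Σt) = Gamma(75, 30).
The posterior predictive for a window of length T is Negative Binomial with variance T·α'·(β'+T)/β'² = 5·75·35/900 = 175/12.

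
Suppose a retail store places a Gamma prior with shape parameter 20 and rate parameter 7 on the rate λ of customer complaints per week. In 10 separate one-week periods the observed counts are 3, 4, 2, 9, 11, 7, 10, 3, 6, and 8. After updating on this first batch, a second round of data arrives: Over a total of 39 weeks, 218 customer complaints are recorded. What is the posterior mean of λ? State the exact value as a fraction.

Total count: 3 + 4 + 2 + 9 + 11 + 7 + 10 + 3 + 6 + 8 = 63.
Total exposure: 10 weeks.
After the first batch: Gamma(20 + 63, 7 + 10) = Gamma(83, 17).
Total count 218 over total exposure 39 weeks.
After the second batch: Gamma(83 + 218, 17 + 39) = Gamma(301, 56).
Posterior mean = α'/β' = 301/56 = 43/8.

43/8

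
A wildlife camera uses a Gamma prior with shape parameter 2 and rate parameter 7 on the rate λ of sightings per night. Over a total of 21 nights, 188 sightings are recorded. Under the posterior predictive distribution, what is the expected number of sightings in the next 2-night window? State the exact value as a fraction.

95/7

Total count 188 over total exposure 21 nights.
By Gamma–Poisson conjugacy, the posterior is Gamma(α + Σx, β + Σt) = Gamma(2 + 188, 7 + 21) = Gamma(190, 28).
Predictive mean over a 2-night window = T·E[λ|data] = 2·190/28 = 95/7.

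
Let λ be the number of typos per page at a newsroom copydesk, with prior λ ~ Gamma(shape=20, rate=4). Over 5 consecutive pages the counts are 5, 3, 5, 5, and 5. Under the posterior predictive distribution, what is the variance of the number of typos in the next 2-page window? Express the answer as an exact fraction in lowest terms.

Total count: 5 + 3 + 5 + 5 + 5 = 23.
Total exposure: 5 pages.
By Gamma–Poisson conjugacy, the posterior is Gamma(α + Σx, β + Σt) = Gamma(20 + 23, 4 + 5) = Gamma(43, 9).
The posterior predictive for a window of length T is Negative Binomial with variance T·α'·(β'+T)/β'² = 2·43·11/81 = 946/81.

946/81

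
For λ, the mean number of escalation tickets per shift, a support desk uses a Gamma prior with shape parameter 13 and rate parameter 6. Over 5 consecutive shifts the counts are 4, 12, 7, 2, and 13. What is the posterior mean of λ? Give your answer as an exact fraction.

Total count: 4 + 12 + 7 + 2 + 13 = 38.
Total exposure: 5 shifts.
Posterior: α' = 13 + 38 = 51, β' = 6 + 5 = 11.
Posterior mean = α'/β' = 51/11.

51/11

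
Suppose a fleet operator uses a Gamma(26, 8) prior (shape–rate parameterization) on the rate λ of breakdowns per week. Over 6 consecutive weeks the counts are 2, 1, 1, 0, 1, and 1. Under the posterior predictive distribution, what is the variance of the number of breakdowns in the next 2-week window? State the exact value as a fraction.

Total count: 2 + 1 + 1 + 0 + 1 + 1 = 6.
Total exposure: 6 weeks.
The Gamma prior is conjugate for the Poisson rate, so λ | data ~ Gamma(26+6, 8+6) = Gamma(32, 14).
The posterior predictive for a window of length T is Negative Binomial with variance T·α'·(β'+T)/β'² = 2·32·16/196 = 256/49.

256/49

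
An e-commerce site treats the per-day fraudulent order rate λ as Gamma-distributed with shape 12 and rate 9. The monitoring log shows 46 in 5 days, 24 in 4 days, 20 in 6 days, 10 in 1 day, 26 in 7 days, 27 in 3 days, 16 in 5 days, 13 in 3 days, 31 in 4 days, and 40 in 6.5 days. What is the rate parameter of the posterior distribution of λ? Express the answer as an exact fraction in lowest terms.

107/2

Total count: 46 + 24 + 20 + 10 + 26 + 27 + 16 + 13 + 31 + 40 = 253.
Total exposure: 5 + 4 + 6 + 1 + 7 + 3 + 5 + 3 + 4 + 6.5 = 44.5 days.
Conjugate update: add total count to the shape and total exposure to the rate, giving Gamma(265, 107/2).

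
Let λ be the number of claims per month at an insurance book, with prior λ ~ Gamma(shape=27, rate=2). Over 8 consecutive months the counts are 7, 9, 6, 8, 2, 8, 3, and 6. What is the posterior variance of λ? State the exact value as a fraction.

Total count: 7 + 9 + 6 + 8 + 2 + 8 + 3 + 6 = 49.
Total exposure: 8 months.
Posterior: α' = 27 + 49 = 76, β' = 2 + 8 = 10.
Posterior variance = α'/β'² = 76/100 = 19/25.

19/25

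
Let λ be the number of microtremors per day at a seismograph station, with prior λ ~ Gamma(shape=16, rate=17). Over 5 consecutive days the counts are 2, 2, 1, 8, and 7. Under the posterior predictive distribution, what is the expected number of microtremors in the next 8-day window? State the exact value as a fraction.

144/11

Total count: 2 + 2 + 1 + 8 + 7 = 20.
Total exposure: 5 days.
By Gamma–Poisson conjugacy, the posterior is Gamma(α + Σx, β + Σt) = Gamma(16 + 20, 17 + 5) = Gamma(36, 22).
Predictive mean over an 8-day window = T·E[λ|data] = 8·36/22 = 144/11.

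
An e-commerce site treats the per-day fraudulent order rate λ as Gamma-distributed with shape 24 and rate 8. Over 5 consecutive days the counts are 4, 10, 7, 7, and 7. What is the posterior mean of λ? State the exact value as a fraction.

59/13

Total count: 4 + 10 + 7 + 7 + 7 = 35.
Total exposure: 5 days.
The Gamma prior is conjugate for the Poisson rate, so λ | data ~ Gamma(24+35, 8+5) = Gamma(59, 13).
Posterior mean = α'/β' = 59/13.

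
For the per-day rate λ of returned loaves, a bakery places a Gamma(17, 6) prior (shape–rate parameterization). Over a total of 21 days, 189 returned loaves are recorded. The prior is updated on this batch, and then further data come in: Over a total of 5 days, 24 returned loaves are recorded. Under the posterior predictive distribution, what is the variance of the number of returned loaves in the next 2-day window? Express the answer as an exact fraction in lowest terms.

1955/128

Total count 189 over total exposure 21 days.
After the first batch: Gamma(17 + 189, 6 + 21) = Gamma(206, 27).
Total count 24 over total exposure 5 days.
After the second batch: Gamma(206 + 24, 27 + 5) = Gamma(230, 32).
The posterior predictive for a window of length T is Negative Binomial with variance T·α'·(β'+T)/β'² = 2·230·34/1024 = 1955/128.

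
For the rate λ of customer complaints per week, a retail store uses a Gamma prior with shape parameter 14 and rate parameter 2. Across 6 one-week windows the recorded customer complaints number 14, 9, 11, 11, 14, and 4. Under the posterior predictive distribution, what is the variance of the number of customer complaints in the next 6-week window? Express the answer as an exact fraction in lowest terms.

1617/16

Total count: 14 + 9 + 11 + 11 + 14 + 4 = 63.
Total exposure: 6 weeks.
Gamma(α, β) with Poisson data over total exposure Σt gives posterior Gamma(α+Σx, β+Σt) = Gamma(77, 8).
The posterior predictive for a window of length T is Negative Binomial with variance T·α'·(β'+T)/β'² = 6·77·14/64 = 1617/16.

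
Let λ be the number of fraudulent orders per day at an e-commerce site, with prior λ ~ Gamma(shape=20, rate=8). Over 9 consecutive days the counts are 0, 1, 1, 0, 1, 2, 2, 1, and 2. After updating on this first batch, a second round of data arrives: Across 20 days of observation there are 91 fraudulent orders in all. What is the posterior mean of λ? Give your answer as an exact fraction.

121/37

Total count: 0 + 1 + 1 + 0 + 1 + 2 + 2 + 1 + 2 = 10.
Total exposure: 9 days.
After the first batch: Gamma(20 + 10, 8 + 9) = Gamma(30, 17).
Total count 91 over total exposure 20 days.
After the second batch: Gamma(30 + 91, 17 + 20) = Gamma(121, 37).
Posterior mean = α'/β' = 121/37.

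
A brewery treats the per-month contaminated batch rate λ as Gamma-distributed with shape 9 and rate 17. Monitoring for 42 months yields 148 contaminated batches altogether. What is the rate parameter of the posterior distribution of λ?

Total count 148 over total exposure 42 months.
Conjugate update: add total count to the shape and total exposure to the rate, giving Gamma(157, 59).

59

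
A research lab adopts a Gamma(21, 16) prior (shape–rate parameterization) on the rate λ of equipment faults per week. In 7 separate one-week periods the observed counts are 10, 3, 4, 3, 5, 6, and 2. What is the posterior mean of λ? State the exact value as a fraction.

Total count: 10 + 3 + 4 + 3 + 5 + 6 + 2 = 33.
Total exposure: 7 weeks.
The Gamma prior is conjugate for the Poisson rate, so λ | data ~ Gamma(21+33, 16+7) = Gamma(54, 23).
Posterior mean = α'/β' = 54/23.

54/23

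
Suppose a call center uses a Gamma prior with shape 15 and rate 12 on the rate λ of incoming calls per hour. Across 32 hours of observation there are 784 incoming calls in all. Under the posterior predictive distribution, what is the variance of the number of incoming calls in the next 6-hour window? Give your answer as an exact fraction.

Total count 784 over total exposure 32 hours.
Gamma(α, β) with Poisson data over total exposure Σt gives posterior Gamma(α+Σx, β+Σt) = Gamma(799, 44).
The posterior predictive for a window of length T is Negative Binomial with variance T·α'·(β'+T)/β'² = 6·799·50/1936 = 59925/484.

59925/484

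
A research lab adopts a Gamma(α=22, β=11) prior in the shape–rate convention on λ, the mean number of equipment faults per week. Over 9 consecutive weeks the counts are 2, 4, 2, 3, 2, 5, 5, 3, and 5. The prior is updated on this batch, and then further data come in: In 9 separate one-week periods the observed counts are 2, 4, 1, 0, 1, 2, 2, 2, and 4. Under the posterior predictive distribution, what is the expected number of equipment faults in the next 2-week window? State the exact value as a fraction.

142/29

Total count: 2 + 4 + 2 + 3 + 2 + 5 + 5 + 3 + 5 = 31.
Total exposure: 9 weeks.
After the first batch: Gamma(22 + 31, 11 + 9) = Gamma(53, 20).
Total count: 2 + 4 + 1 + 0 + 1 + 2 + 2 + 2 + 4 = 18.
Total exposure: 9 weeks.
After the second batch: Gamma(53 + 18, 20 + 9) = Gamma(71, 29).
Predictive mean over a 2-week window = T·E[λ|data] = 2·71/29 = 142/29.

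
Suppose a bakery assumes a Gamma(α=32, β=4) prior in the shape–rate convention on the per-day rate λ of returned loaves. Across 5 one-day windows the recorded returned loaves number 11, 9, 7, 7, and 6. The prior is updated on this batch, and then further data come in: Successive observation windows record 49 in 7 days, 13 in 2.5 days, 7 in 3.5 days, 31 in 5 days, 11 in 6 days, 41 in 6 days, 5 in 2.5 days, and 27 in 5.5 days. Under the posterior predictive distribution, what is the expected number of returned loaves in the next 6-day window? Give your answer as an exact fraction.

1536/47

Total count: 11 + 9 + 7 + 7 + 6 = 40.
Total exposure: 5 days.
After the first batch: Gamma(32 + 40, 4 + 5) = Gamma(72, 9).
Total count: 49 + 13 + 7 + 31 + 11 + 41 + 5 + 27 = 184.
Total exposure: 7 + 2.5 + 3.5 + 5 + 6 + 6 + 2.5 + 5.5 = 38 days.
After the second batch: Gamma(72 + 184, 9 + 38) = Gamma(256, 47).
Predictive mean over a 6-day window = T·E[λ|data] = 6·256/47 = 1536/47.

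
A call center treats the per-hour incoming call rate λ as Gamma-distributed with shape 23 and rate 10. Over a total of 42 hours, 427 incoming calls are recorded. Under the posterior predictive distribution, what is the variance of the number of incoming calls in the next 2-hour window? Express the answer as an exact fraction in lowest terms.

Total count 427 over total exposure 42 hours.
Conjugate update: add total count to the shape and total exposure to the rate, giving Gamma(450, 52).
The posterior predictive for a window of length T is Negative Binomial with variance T·α'·(β'+T)/β'² = 2·450·54/2704 = 6075/338.

6075/338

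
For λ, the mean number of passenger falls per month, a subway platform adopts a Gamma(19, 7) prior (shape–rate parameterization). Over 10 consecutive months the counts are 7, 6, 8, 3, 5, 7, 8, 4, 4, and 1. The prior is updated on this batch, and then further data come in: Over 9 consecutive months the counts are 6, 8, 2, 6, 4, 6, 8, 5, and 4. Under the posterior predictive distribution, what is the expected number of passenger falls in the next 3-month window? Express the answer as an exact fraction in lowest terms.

363/26

Total count: 7 + 6 + 8 + 3 + 5 + 7 + 8 + 4 + 4 + 1 = 53.
Total exposure: 10 months.
After the first batch: Gamma(19 + 53, 7 + 10) = Gamma(72, 17).
Total count: 6 + 8 + 2 + 6 + 4 + 6 + 8 + 5 + 4 = 49.
Total exposure: 9 months.
After the second batch: Gamma(72 + 49, 17 + 9) = Gamma(121, 26).
Predictive mean over a 3-month window = T·E[λ|data] = 3·121/26 = 363/26.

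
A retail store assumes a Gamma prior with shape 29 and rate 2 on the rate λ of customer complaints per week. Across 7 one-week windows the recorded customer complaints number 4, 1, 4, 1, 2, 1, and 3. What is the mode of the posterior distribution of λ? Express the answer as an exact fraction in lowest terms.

44/9

Total count: 4 + 1 + 4 + 1 + 2 + 1 + 3 = 16.
Total exposure: 7 weeks.
Gamma(α, β) with Poisson data over total exposure Σt gives posterior Gamma(α+Σx, β+Σt) = Gamma(45, 9).
Posterior mode = (α'−1)/β' = 44/9.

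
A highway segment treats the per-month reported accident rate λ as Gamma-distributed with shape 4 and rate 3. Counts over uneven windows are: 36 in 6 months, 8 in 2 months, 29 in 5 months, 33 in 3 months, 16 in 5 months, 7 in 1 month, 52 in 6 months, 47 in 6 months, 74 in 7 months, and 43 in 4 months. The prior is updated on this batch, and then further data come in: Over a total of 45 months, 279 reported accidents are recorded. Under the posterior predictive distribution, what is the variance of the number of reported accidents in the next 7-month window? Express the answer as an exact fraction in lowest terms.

439600/8649

Total count: 36 + 8 + 29 + 33 + 16 + 7 + 52 + 47 + 74 + 43 = 345.
Total exposure: 6 + 2 + 5 + 3 + 5 + 1 + 6 + 6 + 7 + 4 = 45 months.
After the first batch: Gamma(4 + 345, 3 + 45) = Gamma(349, 48).
Total count 279 over total exposure 45 months.
After the second batch: Gamma(349 + 279, 48 + 45) = Gamma(628, 93).
The posterior predictive for a window of length T is Negative Binomial with variance T·α'·(β'+T)/β'² = 7·628·100/8649 = 439600/8649.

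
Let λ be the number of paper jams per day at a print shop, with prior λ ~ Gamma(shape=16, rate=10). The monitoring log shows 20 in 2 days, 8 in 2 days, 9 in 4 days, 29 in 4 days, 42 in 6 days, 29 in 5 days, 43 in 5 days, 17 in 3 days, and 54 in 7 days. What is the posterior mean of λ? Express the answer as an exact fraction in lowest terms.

Total count: 20 + 8 + 9 + 29 + 42 + 29 + 43 + 17 + 54 = 251.
Total exposure: 2 + 2 + 4 + 4 + 6 + 5 + 5 + 3 + 7 = 38 days.
Conjugate update: add total count to the shape and total exposure to the rate, giving Gamma(267, 48).
Posterior mean = α'/β' = 267/48 = 89/16.

89/16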